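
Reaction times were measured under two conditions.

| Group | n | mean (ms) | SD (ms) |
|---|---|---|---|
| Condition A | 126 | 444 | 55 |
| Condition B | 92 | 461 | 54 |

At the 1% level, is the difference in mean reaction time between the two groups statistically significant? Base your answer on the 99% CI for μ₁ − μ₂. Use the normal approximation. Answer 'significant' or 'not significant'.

Per-group SEs: s₁/√n₁ = 55/√126 = 4.8998, s₂/√n₂ = 54/√92 = 5.6299.
Unpooled SE of the difference: √(24.00804004 + 31.69577401) = 7.4635.
Margin of error = z* · SE = 2.576 × 7.4635 = 19.2260.
x̄₁ − x̄₂ = 444 − 461 = -17.0000.
CI: -17.0000 ± 19.2260 = (-36.2260, 2.2260).
The interval (-36.2260, 2.2260) contains 0, so the difference is not significant.

not significant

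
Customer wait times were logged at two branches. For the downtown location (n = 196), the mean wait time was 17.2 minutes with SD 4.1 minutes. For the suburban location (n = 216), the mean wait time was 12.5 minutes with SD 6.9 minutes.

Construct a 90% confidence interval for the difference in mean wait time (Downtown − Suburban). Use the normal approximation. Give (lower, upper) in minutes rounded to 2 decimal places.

SE₁ = s₁/√n₁ = 4.1/√196 = 0.2929; SE₂ = 6.9/√216 = 0.4695.
Independent samples, unequal variances: SE_diff = √(SE₁² + SE₂²) = √(0.08579041 + 0.22043025) = 0.5534.
z* = 1.645, so margin of error = 1.645 × 0.5534 = 0.9103.
Difference in means = 17.2 − 12.5 = 4.7000.
4.7000 ± 0.9103 → (3.79, 5.61).

(3.79, 5.61)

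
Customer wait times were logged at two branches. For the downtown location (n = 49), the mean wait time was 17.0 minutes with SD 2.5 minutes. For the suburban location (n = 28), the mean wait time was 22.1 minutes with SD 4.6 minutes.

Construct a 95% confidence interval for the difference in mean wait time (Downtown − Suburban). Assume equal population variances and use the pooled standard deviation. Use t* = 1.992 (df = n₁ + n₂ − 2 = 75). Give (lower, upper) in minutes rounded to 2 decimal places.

(-6.71, -3.49)

s_p = √[((n₁−1)s₁² + (n₂−1)s₂²)/(n₁+n₂−2)] = √[(48·2.5² + 27·4.6²)/75] = 3.4085.
SE = 3.4085·√(1/49 + 1/28) = 0.8075.
With t* = 1.992, margin = 1.992 × 0.8075 = 1.6085.
x̄₁ − x̄₂ = 17.0 − 22.1 = -5.1000; interval -5.1000 ± 1.6085 = (-6.71, -3.49).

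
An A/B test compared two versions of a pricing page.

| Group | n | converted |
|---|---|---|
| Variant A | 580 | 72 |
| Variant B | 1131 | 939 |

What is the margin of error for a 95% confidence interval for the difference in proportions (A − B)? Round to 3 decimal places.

First, p̂₁ = 72/580 = 0.1241; p̂₂ = 939/1131 = 0.8302.
The two standard errors are √(0.1241×0.8759/580) = 0.01369 and √(0.8302×0.1698/1131) = 0.01116.
Because the samples are independent, SE_diff = √(0.01369² + 0.01116²) = 0.01766.
Using z* = 1.960 for 95%, ME = 1.960 × 0.01766 = 0.03461.

0.035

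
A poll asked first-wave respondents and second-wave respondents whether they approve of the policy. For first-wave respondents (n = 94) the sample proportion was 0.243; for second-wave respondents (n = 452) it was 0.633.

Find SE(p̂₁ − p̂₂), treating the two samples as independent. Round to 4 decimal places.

The two standard errors are √(0.2430×0.7570/94) = 0.04424 and √(0.6330×0.3670/452) = 0.02267.
Because the samples are independent, SE_diff = √(0.04424² + 0.02267²) = 0.04971.

0.0497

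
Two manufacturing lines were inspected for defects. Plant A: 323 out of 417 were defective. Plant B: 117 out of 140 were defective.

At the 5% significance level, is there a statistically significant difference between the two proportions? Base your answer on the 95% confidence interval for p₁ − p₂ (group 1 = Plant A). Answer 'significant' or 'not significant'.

First, p̂₁ = 323/417 = 0.7746; p̂₂ = 117/140 = 0.8357.
The two standard errors are √(0.7746×0.2254/417) = 0.02046 and √(0.8357×0.1643/140) = 0.03132.
Because the samples are independent, SE_diff = √(0.02046² + 0.03132²) = 0.03741.
Using z* = 1.960 for 95%, ME = 1.960 × 0.03741 = 0.07332.
p̂₁ − p̂₂ = -0.0611; interval -0.0611 ± 0.07332 gives (-0.13442, 0.01222).
The interval (-0.13442, 0.01222) contains 0, so the difference is not significant.

not significant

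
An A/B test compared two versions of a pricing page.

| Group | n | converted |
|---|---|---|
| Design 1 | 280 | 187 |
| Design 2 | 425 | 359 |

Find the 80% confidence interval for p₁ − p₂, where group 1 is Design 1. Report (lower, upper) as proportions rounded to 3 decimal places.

Sample proportions: 187/280 = 0.6679, 359/425 = 0.8447.
Each SE is √(p̂(1−p̂)/n): √(0.6679·0.3321/280) = 0.02815 and √(0.8447·0.1553/425) = 0.01757.
SE(p̂₁ − p̂₂) = √(SE₁² + SE₂²) = √(0.0007924225 + 0.0003087049) = 0.03318, since the two samples are independent.
At 80% confidence z* = 1.282; margin = 1.282 × 0.03318 = 0.04254.
The difference is 0.6679 − 0.8447 = -0.1768, so the interval is -0.1768 ± 0.04254 = (-0.219, -0.134).

(-0.219, -0.134)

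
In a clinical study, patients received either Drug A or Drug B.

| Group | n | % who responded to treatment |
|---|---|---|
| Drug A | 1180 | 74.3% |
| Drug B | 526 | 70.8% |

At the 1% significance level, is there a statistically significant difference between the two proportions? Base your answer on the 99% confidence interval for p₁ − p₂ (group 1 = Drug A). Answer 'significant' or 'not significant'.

not significant

The two standard errors are √(0.7430×0.2570/1180) = 0.01272 and √(0.7080×0.2920/526) = 0.01983.
Because the samples are independent, SE_diff = √(0.01272² + 0.01983²) = 0.02356.
Using z* = 2.576 for 99%, ME = 2.576 × 0.02356 = 0.06069.
p̂₁ − p̂₂ = 0.0350; interval 0.0350 ± 0.06069 gives (-0.02569, 0.09569).
The interval (-0.02569, 0.09569) contains 0, so the difference is not significant.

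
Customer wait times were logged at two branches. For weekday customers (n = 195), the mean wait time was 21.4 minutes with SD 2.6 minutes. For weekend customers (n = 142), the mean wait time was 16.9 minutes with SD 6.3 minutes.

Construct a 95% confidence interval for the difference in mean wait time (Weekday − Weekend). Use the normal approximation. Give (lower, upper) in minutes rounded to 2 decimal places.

(3.40, 5.60)

Per-group SEs: s₁/√n₁ = 2.6/√195 = 0.1862, s₂/√n₂ = 6.3/√142 = 0.5287.
Unpooled SE of the difference: √(0.03467044 + 0.27952369) = 0.5605.
Margin of error = z* · SE = 1.960 × 0.5605 = 1.0986.
x̄₁ − x̄₂ = 21.4 − 16.9 = 4.5000.
CI: 4.5000 ± 1.0986 = (3.40, 5.60).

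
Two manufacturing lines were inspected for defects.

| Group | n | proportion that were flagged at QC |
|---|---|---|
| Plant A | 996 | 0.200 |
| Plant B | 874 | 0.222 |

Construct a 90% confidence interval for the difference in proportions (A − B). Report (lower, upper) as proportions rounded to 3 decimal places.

SE₁ = √(p̂₁(1−p̂₁)/n₁) = √(0.2000·0.8000/996) = 0.01267; SE₂ = √(0.2220·0.7780/874) = 0.01406.
Independent samples: SE of the difference = √(SE₁² + SE₂²) = √(0.0001605289 + 0.0001976836) = 0.01893.
z* for 90% confidence is 1.645, so the margin of error is 1.645 × 0.01893 = 0.03114.
Point estimate p̂₁ − p̂₂ = 0.2000 − 0.2220 = -0.0220.
-0.0220 ± 0.03114 → (-0.053, 0.009).

(-0.053, 0.009)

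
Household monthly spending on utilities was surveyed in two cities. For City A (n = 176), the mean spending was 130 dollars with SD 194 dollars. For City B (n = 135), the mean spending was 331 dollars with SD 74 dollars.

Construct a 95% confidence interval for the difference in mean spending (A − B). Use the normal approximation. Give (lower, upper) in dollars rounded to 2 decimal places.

(-232.26, -169.74)

Per-group SEs: s₁/√n₁ = 194/√176 = 14.6233, s₂/√n₂ = 74/√135 = 6.3689.
Unpooled SE of the difference: √(213.84090289 + 40.56288721) = 15.9500.
Margin of error = z* · SE = 1.960 × 15.9500 = 31.2620.
x̄₁ − x̄₂ = 130 − 331 = -201.0000.
CI: -201.0000 ± 31.2620 = (-232.26, -169.74).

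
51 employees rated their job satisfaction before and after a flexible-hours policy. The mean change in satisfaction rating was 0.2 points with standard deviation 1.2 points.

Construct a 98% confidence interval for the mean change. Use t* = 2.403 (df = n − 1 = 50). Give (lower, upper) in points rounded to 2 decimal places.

(-0.20, 0.60)

Paired design: SE = s_d/√n = 1.2/√51 = 0.1680.
t* = 2.403; margin of error = 2.403 × 0.1680 = 0.4037.
0.2 ± 0.4037 → (-0.20, 0.60).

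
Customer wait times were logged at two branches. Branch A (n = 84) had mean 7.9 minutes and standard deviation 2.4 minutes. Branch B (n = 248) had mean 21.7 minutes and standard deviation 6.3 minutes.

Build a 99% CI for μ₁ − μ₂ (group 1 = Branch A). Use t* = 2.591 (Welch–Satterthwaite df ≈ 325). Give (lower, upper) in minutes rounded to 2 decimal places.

Per-group SEs: s₁/√n₁ = 2.4/√84 = 0.2619, s₂/√n₂ = 6.3/√248 = 0.4001.
Unpooled SE of the difference: √(0.06859161 + 0.16008001) = 0.4782.
Margin of error = t* · SE = 2.591 × 0.4782 = 1.2390.
x̄₁ − x̄₂ = 7.9 − 21.7 = -13.8000.
CI: -13.8000 ± 1.2390 = (-15.04, -12.56).

(-15.04, -12.56)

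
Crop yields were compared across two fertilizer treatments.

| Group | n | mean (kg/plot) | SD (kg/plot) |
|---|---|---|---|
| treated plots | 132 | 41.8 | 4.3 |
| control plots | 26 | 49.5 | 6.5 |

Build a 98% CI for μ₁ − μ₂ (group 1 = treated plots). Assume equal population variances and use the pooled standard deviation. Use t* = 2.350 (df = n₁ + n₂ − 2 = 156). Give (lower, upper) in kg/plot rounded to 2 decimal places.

Pooled variance s_p² = [131·4.3² + 25·6.5²] / (132+26−2) = 22.2977, so s_p = 4.7220.
SE_diff = s_p·√(1/n₁ + 1/n₂) = 4.7220·√(1/132 + 1/26) = 1.0132.
t* = 2.350; margin = 2.350 × 1.0132 = 2.3810.
Difference = 41.8 − 49.5 = -7.7000.
-7.7000 ± 2.3810 → (-10.08, -5.32).

(-10.08, -5.32)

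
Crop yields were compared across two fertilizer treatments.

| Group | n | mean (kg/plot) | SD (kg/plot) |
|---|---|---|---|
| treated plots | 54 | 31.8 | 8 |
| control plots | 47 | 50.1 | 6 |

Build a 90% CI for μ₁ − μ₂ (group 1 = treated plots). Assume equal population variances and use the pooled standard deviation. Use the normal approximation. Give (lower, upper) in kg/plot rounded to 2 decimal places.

Pooled variance s_p² = [53·8² + 46·6²] / (54+47−2) = 50.9899, so s_p = 7.1407.
SE_diff = s_p·√(1/n₁ + 1/n₂) = 7.1407·√(1/54 + 1/47) = 1.4245.
z* = 1.645; margin = 1.645 × 1.4245 = 2.3433.
Difference = 31.8 − 50.1 = -18.3000.
-18.3000 ± 2.3433 → (-20.64, -15.96).

(-20.64, -15.96)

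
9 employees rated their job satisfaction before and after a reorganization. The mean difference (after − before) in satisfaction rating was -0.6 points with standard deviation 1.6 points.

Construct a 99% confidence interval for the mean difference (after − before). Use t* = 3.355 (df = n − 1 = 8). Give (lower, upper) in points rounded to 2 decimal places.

This is a matched-pairs design, so SE = s_d/√n = 1.6/√9 = 0.5333.
Margin = 3.355 × 0.5333 = 1.7892; the interval is -0.6 ± 1.7892 = (-2.39, 1.19).

(-2.39, 1.19)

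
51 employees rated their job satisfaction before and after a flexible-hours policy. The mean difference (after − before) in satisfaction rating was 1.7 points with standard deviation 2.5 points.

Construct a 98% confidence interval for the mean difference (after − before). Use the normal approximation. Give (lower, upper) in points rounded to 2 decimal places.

This is a matched-pairs design, so SE = s_d/√n = 2.5/√51 = 0.3501.
Margin = 2.326 × 0.3501 = 0.8143; the interval is 1.7 ± 0.8143 = (0.89, 2.51).

(0.89, 2.51)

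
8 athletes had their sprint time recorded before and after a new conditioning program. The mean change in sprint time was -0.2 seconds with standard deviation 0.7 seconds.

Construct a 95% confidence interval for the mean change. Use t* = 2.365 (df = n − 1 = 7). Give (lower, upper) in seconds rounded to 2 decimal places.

This is a matched-pairs design, so SE = s_d/√n = 0.7/√8 = 0.2475.
Margin = 2.365 × 0.2475 = 0.5853; the interval is -0.2 ± 0.5853 = (-0.79, 0.39).

(-0.79, 0.39)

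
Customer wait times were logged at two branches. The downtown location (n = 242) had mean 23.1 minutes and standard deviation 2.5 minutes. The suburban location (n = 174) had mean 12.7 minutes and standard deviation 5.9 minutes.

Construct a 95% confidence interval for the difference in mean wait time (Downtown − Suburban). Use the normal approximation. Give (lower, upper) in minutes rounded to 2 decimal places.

(9.47, 11.33)

Standard errors of each mean: 2.5/√242 = 0.1607 and 5.9/√174 = 0.4473.
SE(x̄₁ − x̄₂) = √(0.1607² + 0.4473²) = 0.4753 for independent samples with unequal variances.
With z* = 1.960, the margin is 1.960 × 0.4753 = 0.9316.
x̄₁ − x̄₂ = 23.1 − 12.7 = 10.4000; the interval is 10.4000 ± 0.9316 = (9.47, 11.33).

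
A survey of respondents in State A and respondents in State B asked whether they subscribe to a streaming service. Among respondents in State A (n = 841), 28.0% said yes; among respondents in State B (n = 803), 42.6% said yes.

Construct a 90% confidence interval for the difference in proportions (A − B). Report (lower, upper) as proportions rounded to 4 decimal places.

(-0.1844, -0.1076)

SE₁ = √(p̂₁(1−p̂₁)/n₁) = √(0.2800·0.7200/841) = 0.01548; SE₂ = √(0.4260·0.5740/803) = 0.01745.
Independent samples: SE of the difference = √(SE₁² + SE₂²) = √(0.0002396304 + 0.0003045025) = 0.02333.
z* for 90% confidence is 1.645, so the margin of error is 1.645 × 0.02333 = 0.03838.
Point estimate p̂₁ − p̂₂ = 0.2800 − 0.4260 = -0.1460.
-0.1460 ± 0.03838 → (-0.1844, -0.1076).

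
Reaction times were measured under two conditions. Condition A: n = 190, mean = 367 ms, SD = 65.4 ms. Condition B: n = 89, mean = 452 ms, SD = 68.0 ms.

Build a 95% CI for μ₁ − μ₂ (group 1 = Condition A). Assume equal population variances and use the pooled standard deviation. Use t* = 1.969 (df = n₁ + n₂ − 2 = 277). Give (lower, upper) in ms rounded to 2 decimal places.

(-101.75, -68.25)

Pooled variance s_p² = [189·65.4² + 88·68.0²] / (190+89−2) = 4387.3474, so s_p = 66.2371.
SE_diff = s_p·√(1/n₁ + 1/n₂) = 66.2371·√(1/190 + 1/89) = 8.5081.
t* = 1.969; margin = 1.969 × 8.5081 = 16.7524.
Difference = 367 − 452 = -85.0000.
-85.0000 ± 16.7524 → (-101.75, -68.25).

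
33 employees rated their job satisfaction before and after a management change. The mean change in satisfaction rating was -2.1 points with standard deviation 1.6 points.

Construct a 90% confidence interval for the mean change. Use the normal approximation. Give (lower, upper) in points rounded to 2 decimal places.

This is a matched-pairs design, so SE = s_d/√n = 1.6/√33 = 0.2785.
Margin = 1.645 × 0.2785 = 0.4581; the interval is -2.1 ± 0.4581 = (-2.56, -1.64).

(-2.56, -1.64)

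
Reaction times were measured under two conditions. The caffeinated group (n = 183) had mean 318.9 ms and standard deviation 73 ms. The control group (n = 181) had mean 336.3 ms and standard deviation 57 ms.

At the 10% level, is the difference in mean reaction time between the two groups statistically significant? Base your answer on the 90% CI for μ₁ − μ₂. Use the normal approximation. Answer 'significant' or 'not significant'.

significant

Standard errors of each mean: 73/√183 = 5.3963 and 57/√181 = 4.2368.
SE(x̄₁ − x̄₂) = √(5.3963² + 4.2368²) = 6.8608 for independent samples with unequal variances.
With z* = 1.645, the margin is 1.645 × 6.8608 = 11.2860.
x̄₁ − x̄₂ = 318.9 − 336.3 = -17.4000; the interval is -17.4000 ± 11.2860 = (-28.6860, -6.1140).
The interval (-28.6860, -6.1140) does not contain 0, so the difference is significant.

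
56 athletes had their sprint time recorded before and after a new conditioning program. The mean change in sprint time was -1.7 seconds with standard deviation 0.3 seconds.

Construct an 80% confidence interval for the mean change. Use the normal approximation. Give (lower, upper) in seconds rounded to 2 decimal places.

(-1.75, -1.65)

This is a matched-pairs design, so SE = s_d/√n = 0.3/√56 = 0.0401.
Margin = 1.282 × 0.0401 = 0.0514; the interval is -1.7 ± 0.0514 = (-1.75, -1.65).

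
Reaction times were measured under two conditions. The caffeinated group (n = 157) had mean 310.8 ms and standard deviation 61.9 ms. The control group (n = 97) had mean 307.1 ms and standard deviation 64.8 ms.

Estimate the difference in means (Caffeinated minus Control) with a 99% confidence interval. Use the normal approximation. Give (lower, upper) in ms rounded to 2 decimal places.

(-17.49, 24.89)

Per-group SEs: s₁/√n₁ = 61.9/√157 = 4.9402, s₂/√n₂ = 64.8/√97 = 6.5794.
Unpooled SE of the difference: √(24.40557604 + 43.28850436) = 8.2276.
Margin of error = z* · SE = 2.576 × 8.2276 = 21.1943.
x̄₁ − x̄₂ = 310.8 − 307.1 = 3.7000.
CI: 3.7000 ± 21.1943 = (-17.49, 24.89).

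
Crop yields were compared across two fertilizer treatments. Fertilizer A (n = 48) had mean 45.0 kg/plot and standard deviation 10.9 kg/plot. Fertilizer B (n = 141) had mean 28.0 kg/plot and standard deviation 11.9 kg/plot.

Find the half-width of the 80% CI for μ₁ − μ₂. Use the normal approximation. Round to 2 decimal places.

Per-group SEs: s₁/√n₁ = 10.9/√48 = 1.5733, s₂/√n₂ = 11.9/√141 = 1.0022.
Unpooled SE of the difference: √(2.47527289 + 1.00440484) = 1.8654.
Margin of error = z* · SE = 1.282 × 1.8654 = 2.3914.

2.39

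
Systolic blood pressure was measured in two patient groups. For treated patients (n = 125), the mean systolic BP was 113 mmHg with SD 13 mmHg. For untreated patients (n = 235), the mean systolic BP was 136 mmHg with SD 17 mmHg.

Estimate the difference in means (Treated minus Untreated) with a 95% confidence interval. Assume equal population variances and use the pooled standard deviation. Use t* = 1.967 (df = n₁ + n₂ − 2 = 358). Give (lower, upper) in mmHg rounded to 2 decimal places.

Pooled variance s_p² = [124·13² + 234·17²] / (125+235−2) = 247.4358, so s_p = 15.7301.
SE_diff = s_p·√(1/n₁ + 1/n₂) = 15.7301·√(1/125 + 1/235) = 1.7414.
t* = 1.967; margin = 1.967 × 1.7414 = 3.4253.
Difference = 113 − 136 = -23.0000.
-23.0000 ± 3.4253 → (-26.43, -19.57).

(-26.43, -19.57)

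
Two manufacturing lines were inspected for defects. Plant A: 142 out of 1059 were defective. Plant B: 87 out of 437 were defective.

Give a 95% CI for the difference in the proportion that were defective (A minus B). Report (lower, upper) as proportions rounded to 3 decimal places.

First, p̂₁ = 142/1059 = 0.1341; p̂₂ = 87/437 = 0.1991.
The two standard errors are √(0.1341×0.8659/1059) = 0.01047 and √(0.1991×0.8009/437) = 0.01910.
Because the samples are independent, SE_diff = √(0.01047² + 0.01910²) = 0.02178.
Using z* = 1.960 for 95%, ME = 1.960 × 0.02178 = 0.04269.
p̂₁ − p̂₂ = -0.0650; interval -0.0650 ± 0.04269 gives (-0.108, -0.022).

(-0.108, -0.022)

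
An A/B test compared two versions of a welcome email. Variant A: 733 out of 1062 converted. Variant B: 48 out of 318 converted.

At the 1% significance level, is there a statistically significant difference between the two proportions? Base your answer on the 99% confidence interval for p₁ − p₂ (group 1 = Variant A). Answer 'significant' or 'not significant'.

p̂₁ = 733/1062 = 0.6902 and p̂₂ = 48/318 = 0.1509.
SE₁ = √(p̂₁(1−p̂₁)/n₁) = √(0.6902·0.3098/1062) = 0.01419; SE₂ = √(0.1509·0.8491/318) = 0.02007.
Independent samples: SE of the difference = √(SE₁² + SE₂²) = √(0.0002013561 + 0.0004028049) = 0.02458.
z* for 99% confidence is 2.576, so the margin of error is 2.576 × 0.02458 = 0.06332.
Point estimate p̂₁ − p̂₂ = 0.6902 − 0.1509 = 0.5393.
0.5393 ± 0.06332 → (0.47598, 0.60262).
The interval (0.47598, 0.60262) does not contain 0, so the difference is significant.

significant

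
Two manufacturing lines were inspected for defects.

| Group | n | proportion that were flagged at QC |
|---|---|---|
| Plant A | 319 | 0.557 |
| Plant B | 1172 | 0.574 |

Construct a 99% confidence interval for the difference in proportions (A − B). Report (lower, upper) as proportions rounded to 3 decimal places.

(-0.098, 0.064)

SE₁ = √(p̂₁(1−p̂₁)/n₁) = √(0.5570·0.4430/319) = 0.02781; SE₂ = √(0.5740·0.4260/1172) = 0.01444.
Independent samples: SE of the difference = √(SE₁² + SE₂²) = √(0.0007733961 + 0.0002085136) = 0.03134.
z* for 99% confidence is 2.576, so the margin of error is 2.576 × 0.03134 = 0.08073.
Point estimate p̂₁ − p̂₂ = 0.5570 − 0.5740 = -0.0170.
-0.0170 ± 0.08073 → (-0.098, 0.064).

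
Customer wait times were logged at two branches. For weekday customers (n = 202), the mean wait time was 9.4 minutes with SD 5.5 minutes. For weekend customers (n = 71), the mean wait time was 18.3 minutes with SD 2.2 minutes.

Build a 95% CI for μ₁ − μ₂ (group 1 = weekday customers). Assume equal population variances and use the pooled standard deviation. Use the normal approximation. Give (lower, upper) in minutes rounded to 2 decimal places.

Pooled variance s_p² = [201·5.5² + 70·2.2²] / (202+71−2) = 23.6865, so s_p = 4.8669.
SE_diff = s_p·√(1/n₁ + 1/n₂) = 4.8669·√(1/202 + 1/71) = 0.6715.
z* = 1.960; margin = 1.960 × 0.6715 = 1.3161.
Difference = 9.4 − 18.3 = -8.9000.
-8.9000 ± 1.3161 → (-10.22, -7.58).

(-10.22, -7.58)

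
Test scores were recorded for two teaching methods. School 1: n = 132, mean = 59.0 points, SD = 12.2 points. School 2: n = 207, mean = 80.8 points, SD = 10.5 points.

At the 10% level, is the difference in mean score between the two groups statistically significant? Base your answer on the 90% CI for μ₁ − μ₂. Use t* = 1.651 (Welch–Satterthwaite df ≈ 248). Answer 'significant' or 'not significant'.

significant

SE₁ = s₁/√n₁ = 12.2/√132 = 1.0619; SE₂ = 10.5/√207 = 0.7298.
Independent samples, unequal variances: SE_diff = √(SE₁² + SE₂²) = √(1.12763161 + 0.53260804) = 1.2885.
t* = 1.651, so margin of error = 1.651 × 1.2885 = 2.1273.
Difference in means = 59.0 − 80.8 = -21.8000.
-21.8000 ± 2.1273 → (-23.9273, -19.6727).
The interval (-23.9273, -19.6727) does not contain 0, so the difference is significant.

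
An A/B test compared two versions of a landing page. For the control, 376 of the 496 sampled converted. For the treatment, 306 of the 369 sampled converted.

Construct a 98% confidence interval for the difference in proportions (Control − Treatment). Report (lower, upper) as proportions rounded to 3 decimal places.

(-0.135, -0.007)

p̂₁ = 376/496 = 0.7581 and p̂₂ = 306/369 = 0.8293.
SE₁ = √(p̂₁(1−p̂₁)/n₁) = √(0.7581·0.2419/496) = 0.01923; SE₂ = √(0.8293·0.1707/369) = 0.01959.
Independent samples: SE of the difference = √(SE₁² + SE₂²) = √(0.0003697929 + 0.0003837681) = 0.02745.
z* for 98% confidence is 2.326, so the margin of error is 2.326 × 0.02745 = 0.06385.
Point estimate p̂₁ − p̂₂ = 0.7581 − 0.8293 = -0.0712.
-0.0712 ± 0.06385 → (-0.135, -0.007).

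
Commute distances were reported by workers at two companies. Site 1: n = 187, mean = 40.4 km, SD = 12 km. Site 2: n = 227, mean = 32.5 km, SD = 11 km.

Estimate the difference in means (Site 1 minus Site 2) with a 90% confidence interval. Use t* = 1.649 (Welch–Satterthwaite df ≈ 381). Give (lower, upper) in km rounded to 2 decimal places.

(6.02, 9.78)

Per-group SEs: s₁/√n₁ = 12/√187 = 0.8775, s₂/√n₂ = 11/√227 = 0.7301.
Unpooled SE of the difference: √(0.77000625 + 0.53304601) = 1.1415.
Margin of error = t* · SE = 1.649 × 1.1415 = 1.8823.
x̄₁ − x̄₂ = 40.4 − 32.5 = 7.9000.
CI: 7.9000 ± 1.8823 = (6.02, 9.78).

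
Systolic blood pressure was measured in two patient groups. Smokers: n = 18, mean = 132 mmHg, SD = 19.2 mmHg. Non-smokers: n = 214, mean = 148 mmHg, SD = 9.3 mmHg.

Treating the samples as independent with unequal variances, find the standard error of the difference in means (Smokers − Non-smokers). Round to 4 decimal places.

4.5699

Per-group SEs: s₁/√n₁ = 19.2/√18 = 4.5255, s₂/√n₂ = 9.3/√214 = 0.6357.
Unpooled SE of the difference: √(20.48015025 + 0.40411449) = 4.5699.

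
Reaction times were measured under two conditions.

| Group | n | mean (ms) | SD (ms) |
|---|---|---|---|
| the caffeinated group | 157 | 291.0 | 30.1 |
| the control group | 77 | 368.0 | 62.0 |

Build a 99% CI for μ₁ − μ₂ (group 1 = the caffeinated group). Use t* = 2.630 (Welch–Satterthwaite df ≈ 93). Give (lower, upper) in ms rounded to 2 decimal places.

(-96.63, -57.37)

Standard errors of each mean: 30.1/√157 = 2.4022 and 62.0/√77 = 7.0656.
SE(x̄₁ − x̄₂) = √(2.4022² + 7.0656²) = 7.4628 for independent samples with unequal variances.
With t* = 2.630, the margin is 2.630 × 7.4628 = 19.6272.
x̄₁ − x̄₂ = 291.0 − 368.0 = -77.0000; the interval is -77.0000 ± 19.6272 = (-96.63, -57.37).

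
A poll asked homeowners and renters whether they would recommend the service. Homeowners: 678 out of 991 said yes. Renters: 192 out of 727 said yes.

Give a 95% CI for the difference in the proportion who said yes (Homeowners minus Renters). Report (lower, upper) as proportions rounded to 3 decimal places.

Sample proportions: 678/991 = 0.6842, 192/727 = 0.2641.
Each SE is √(p̂(1−p̂)/n): √(0.6842·0.3158/991) = 0.01477 and √(0.2641·0.7359/727) = 0.01635.
SE(p̂₁ − p̂₂) = √(SE₁² + SE₂²) = √(0.0002181529 + 0.0002673225) = 0.02203, since the two samples are independent.
At 95% confidence z* = 1.960; margin = 1.960 × 0.02203 = 0.04318.
The difference is 0.6842 − 0.2641 = 0.4201, so the interval is 0.4201 ± 0.04318 = (0.377, 0.463).

(0.377, 0.463)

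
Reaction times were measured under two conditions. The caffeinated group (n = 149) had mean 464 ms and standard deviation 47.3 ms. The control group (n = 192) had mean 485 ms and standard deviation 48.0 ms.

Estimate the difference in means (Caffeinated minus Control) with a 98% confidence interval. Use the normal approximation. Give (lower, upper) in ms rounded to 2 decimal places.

SE₁ = s₁/√n₁ = 47.3/√149 = 3.8750; SE₂ = 48.0/√192 = 3.4641.
Independent samples, unequal variances: SE_diff = √(SE₁² + SE₂²) = √(15.015625 + 11.99998881) = 5.1977.
z* = 2.326, so margin of error = 2.326 × 5.1977 = 12.0899.
Difference in means = 464 − 485 = -21.0000.
-21.0000 ± 12.0899 → (-33.09, -8.91).

(-33.09, -8.91)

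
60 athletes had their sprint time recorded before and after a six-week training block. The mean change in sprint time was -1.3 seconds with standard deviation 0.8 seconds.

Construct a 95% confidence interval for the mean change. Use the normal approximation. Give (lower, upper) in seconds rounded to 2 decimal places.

This is a matched-pairs design, so SE = s_d/√n = 0.8/√60 = 0.1033.
Margin = 1.960 × 0.1033 = 0.2025; the interval is -1.3 ± 0.2025 = (-1.50, -1.10).

(-1.50, -1.10)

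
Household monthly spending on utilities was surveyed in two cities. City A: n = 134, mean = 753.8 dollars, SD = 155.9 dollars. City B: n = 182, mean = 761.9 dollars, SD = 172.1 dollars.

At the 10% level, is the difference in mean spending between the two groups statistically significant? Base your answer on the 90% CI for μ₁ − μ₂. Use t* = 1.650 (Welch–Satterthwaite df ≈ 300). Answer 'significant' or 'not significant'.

not significant

Per-group SEs: s₁/√n₁ = 155.9/√134 = 13.4677, s₂/√n₂ = 172.1/√182 = 12.7569.
Unpooled SE of the difference: √(181.37894329 + 162.73849761) = 18.5504.
Margin of error = t* · SE = 1.650 × 18.5504 = 30.6082.
x̄₁ − x̄₂ = 753.8 − 761.9 = -8.1000.
CI: -8.1000 ± 30.6082 = (-38.7082, 22.5082).
The interval (-38.7082, 22.5082) contains 0, so the difference is not significant.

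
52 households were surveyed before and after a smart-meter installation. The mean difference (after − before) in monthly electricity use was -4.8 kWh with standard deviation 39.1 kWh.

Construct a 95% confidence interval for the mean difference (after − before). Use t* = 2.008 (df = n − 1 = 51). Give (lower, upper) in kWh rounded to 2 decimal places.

This is a matched-pairs design, so SE = s_d/√n = 39.1/√52 = 5.4222.
Margin = 2.008 × 5.4222 = 10.8878; the interval is -4.8 ± 10.8878 = (-15.69, 6.09).

(-15.69, 6.09)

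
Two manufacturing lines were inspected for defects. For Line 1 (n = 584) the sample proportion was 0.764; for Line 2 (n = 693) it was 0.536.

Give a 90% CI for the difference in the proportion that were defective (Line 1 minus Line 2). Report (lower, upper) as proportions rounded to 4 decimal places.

(0.1855, 0.2705)

Each SE is √(p̂(1−p̂)/n): √(0.7640·0.2360/584) = 0.01757 and √(0.5360·0.4640/693) = 0.01894.
SE(p̂₁ − p̂₂) = √(SE₁² + SE₂²) = √(0.0003087049 + 0.0003587236) = 0.02583, since the two samples are independent.
At 90% confidence z* = 1.645; margin = 1.645 × 0.02583 = 0.04249.
The difference is 0.7640 − 0.5360 = 0.2280, so the interval is 0.2280 ± 0.04249 = (0.1855, 0.2705).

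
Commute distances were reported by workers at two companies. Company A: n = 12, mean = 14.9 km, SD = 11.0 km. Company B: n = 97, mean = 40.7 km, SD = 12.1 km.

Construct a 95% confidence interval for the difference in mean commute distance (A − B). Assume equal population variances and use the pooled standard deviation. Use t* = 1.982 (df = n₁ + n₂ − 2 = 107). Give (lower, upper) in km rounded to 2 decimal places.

s_p = √[((n₁−1)s₁² + (n₂−1)s₂²)/(n₁+n₂−2)] = √[(11·11.0² + 96·12.1²)/107] = 11.9916.
SE = 11.9916·√(1/12 + 1/97) = 3.6696.
With t* = 1.982, margin = 1.982 × 3.6696 = 7.2731.
x̄₁ − x̄₂ = 14.9 − 40.7 = -25.8000; interval -25.8000 ± 7.2731 = (-33.07, -18.53).

(-33.07, -18.53)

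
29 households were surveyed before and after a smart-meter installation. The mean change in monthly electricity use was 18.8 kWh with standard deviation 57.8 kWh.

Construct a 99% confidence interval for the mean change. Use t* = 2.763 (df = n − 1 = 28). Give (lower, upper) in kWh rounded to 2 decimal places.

(-10.86, 48.46)

Paired design: SE = s_d/√n = 57.8/√29 = 10.7332.
t* = 2.763; margin of error = 2.763 × 10.7332 = 29.6558.
18.8 ± 29.6558 → (-10.86, 48.46).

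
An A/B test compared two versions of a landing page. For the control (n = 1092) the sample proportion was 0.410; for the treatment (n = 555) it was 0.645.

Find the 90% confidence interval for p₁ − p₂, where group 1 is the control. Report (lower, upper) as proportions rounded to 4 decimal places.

Each SE is √(p̂(1−p̂)/n): √(0.4100·0.5900/1092) = 0.01488 and √(0.6450·0.3550/555) = 0.02031.
SE(p̂₁ − p̂₂) = √(SE₁² + SE₂²) = √(0.0002214144 + 0.0004124961) = 0.02518, since the two samples are independent.
At 90% confidence z* = 1.645; margin = 1.645 × 0.02518 = 0.04142.
The difference is 0.4100 − 0.6450 = -0.2350, so the interval is -0.2350 ± 0.04142 = (-0.2764, -0.1936).

(-0.2764, -0.1936)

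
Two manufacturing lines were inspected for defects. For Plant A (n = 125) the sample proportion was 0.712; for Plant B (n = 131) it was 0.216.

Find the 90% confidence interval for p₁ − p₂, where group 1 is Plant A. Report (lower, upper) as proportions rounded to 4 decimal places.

(0.4069, 0.5851)

The two standard errors are √(0.7120×0.2880/125) = 0.04050 and √(0.2160×0.7840/131) = 0.03595.
Because the samples are independent, SE_diff = √(0.04050² + 0.03595²) = 0.05415.
Using z* = 1.645 for 90%, ME = 1.645 × 0.05415 = 0.08908.
p̂₁ − p̂₂ = 0.4960; interval 0.4960 ± 0.08908 gives (0.4069, 0.5851).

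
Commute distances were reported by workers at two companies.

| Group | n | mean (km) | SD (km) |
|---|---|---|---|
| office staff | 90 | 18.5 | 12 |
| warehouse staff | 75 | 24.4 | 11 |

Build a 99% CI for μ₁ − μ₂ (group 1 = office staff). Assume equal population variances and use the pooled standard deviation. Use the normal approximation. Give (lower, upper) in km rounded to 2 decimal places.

(-10.55, -1.25)

Pooled variance s_p² = [89·12² + 74·11²] / (90+75−2) = 133.5583, so s_p = 11.5567.
SE_diff = s_p·√(1/n₁ + 1/n₂) = 11.5567·√(1/90 + 1/75) = 1.8069.
z* = 2.576; margin = 2.576 × 1.8069 = 4.6546.
Difference = 18.5 − 24.4 = -5.9000.
-5.9000 ± 4.6546 → (-10.55, -1.25).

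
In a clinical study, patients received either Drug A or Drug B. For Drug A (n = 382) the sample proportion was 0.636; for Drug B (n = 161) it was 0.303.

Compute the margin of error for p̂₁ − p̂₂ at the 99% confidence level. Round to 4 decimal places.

SE₁ = √(p̂₁(1−p̂₁)/n₁) = √(0.6360·0.3640/382) = 0.02462; SE₂ = √(0.3030·0.6970/161) = 0.03622.
Independent samples: SE of the difference = √(SE₁² + SE₂²) = √(0.0006061444 + 0.0013118884) = 0.04380.
z* for 99% confidence is 2.576, so the margin of error is 2.576 × 0.04380 = 0.11283.

0.1128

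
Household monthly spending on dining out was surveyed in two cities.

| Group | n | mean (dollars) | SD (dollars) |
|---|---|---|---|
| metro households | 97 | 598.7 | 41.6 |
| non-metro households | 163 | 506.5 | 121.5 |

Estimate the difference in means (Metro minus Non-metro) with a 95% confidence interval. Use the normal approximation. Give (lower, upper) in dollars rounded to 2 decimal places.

(71.79, 112.61)

Standard errors of each mean: 41.6/√97 = 4.2238 and 121.5/√163 = 9.5166.
SE(x̄₁ − x̄₂) = √(4.2238² + 9.5166²) = 10.4118 for independent samples with unequal variances.
With z* = 1.960, the margin is 1.960 × 10.4118 = 20.4071.
x̄₁ − x̄₂ = 598.7 − 506.5 = 92.2000; the interval is 92.2000 ± 20.4071 = (71.79, 112.61).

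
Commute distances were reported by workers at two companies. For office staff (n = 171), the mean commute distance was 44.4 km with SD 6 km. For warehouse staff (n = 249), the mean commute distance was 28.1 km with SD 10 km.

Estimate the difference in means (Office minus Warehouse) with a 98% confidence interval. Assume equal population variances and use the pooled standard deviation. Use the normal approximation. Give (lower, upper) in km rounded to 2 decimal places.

s_p = √[((n₁−1)s₁² + (n₂−1)s₂²)/(n₁+n₂−2)] = √[(170·6² + 248·10²)/418] = 8.6007.
SE = 8.6007·√(1/171 + 1/249) = 0.8542.
With z* = 2.326, margin = 2.326 × 0.8542 = 1.9869.
x̄₁ − x̄₂ = 44.4 − 28.1 = 16.3000; interval 16.3000 ± 1.9869 = (14.31, 18.29).

(14.31, 18.29)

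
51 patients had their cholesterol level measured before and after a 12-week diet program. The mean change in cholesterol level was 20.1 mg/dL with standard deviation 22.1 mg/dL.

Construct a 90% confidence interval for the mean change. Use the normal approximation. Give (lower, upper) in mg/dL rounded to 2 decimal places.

(15.01, 25.19)

This is a matched-pairs design, so SE = s_d/√n = 22.1/√51 = 3.0946.
Margin = 1.645 × 3.0946 = 5.0906; the interval is 20.1 ± 5.0906 = (15.01, 25.19).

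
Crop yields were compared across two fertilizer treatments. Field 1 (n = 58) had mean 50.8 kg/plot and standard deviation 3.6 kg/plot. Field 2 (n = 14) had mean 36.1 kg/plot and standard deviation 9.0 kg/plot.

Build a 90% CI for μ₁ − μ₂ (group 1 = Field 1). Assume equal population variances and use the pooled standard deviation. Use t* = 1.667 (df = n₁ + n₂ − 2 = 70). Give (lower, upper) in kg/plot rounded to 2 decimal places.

(12.19, 17.21)

Pooled variance s_p² = [57·3.6² + 13·9.0²] / (58+14−2) = 25.5960, so s_p = 5.0592.
SE_diff = s_p·√(1/n₁ + 1/n₂) = 5.0592·√(1/58 + 1/14) = 1.5065.
t* = 1.667; margin = 1.667 × 1.5065 = 2.5113.
Difference = 50.8 − 36.1 = 14.7000.
14.7000 ± 2.5113 → (12.19, 17.21).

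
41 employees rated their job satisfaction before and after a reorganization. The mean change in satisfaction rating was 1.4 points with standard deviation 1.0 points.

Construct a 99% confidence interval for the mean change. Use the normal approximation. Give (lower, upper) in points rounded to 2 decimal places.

(1.00, 1.80)

Paired design: SE = s_d/√n = 1.0/√41 = 0.1562.
z* = 2.576; margin of error = 2.576 × 0.1562 = 0.4024.
1.4 ± 0.4024 → (1.00, 1.80).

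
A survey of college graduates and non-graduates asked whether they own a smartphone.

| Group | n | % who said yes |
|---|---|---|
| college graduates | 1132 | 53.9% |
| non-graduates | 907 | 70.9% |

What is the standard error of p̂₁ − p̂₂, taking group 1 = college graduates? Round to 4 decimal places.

0.0211

Each SE is √(p̂(1−p̂)/n): √(0.5390·0.4610/1132) = 0.01482 and √(0.7090·0.2910/907) = 0.01508.
SE(p̂₁ − p̂₂) = √(SE₁² + SE₂²) = √(0.0002196324 + 0.0002274064) = 0.02114, since the two samples are independent.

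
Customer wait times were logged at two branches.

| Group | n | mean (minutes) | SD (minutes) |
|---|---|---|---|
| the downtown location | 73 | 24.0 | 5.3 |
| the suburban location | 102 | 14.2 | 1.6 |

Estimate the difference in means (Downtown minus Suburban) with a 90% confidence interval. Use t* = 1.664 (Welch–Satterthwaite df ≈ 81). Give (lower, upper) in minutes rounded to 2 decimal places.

(8.73, 10.87)

Standard errors of each mean: 5.3/√73 = 0.6203 and 1.6/√102 = 0.1584.
SE(x̄₁ − x̄₂) = √(0.6203² + 0.1584²) = 0.6402 for independent samples with unequal variances.
With t* = 1.664, the margin is 1.664 × 0.6402 = 1.0653.
x̄₁ − x̄₂ = 24.0 − 14.2 = 9.8000; the interval is 9.8000 ± 1.0653 = (8.73, 10.87).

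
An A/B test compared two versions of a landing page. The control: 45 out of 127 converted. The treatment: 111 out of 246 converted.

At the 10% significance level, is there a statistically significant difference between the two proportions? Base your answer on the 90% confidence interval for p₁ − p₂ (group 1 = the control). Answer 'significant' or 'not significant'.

Sample proportions: 45/127 = 0.3543, 111/246 = 0.4512.
Each SE is √(p̂(1−p̂)/n): √(0.3543·0.6457/127) = 0.04244 and √(0.4512·0.5488/246) = 0.03173.
SE(p̂₁ − p̂₂) = √(SE₁² + SE₂²) = √(0.0018011536 + 0.0010067929) = 0.05299, since the two samples are independent.
At 90% confidence z* = 1.645; margin = 1.645 × 0.05299 = 0.08717.
The difference is 0.3543 − 0.4512 = -0.0969, so the interval is -0.0969 ± 0.08717 = (-0.18407, -0.00973).
The interval (-0.18407, -0.00973) does not contain 0, so the difference is significant.

significant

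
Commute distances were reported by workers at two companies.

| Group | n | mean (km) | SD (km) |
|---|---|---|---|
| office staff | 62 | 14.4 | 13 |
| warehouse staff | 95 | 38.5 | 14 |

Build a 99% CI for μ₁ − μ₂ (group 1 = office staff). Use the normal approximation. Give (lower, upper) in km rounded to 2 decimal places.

(-29.74, -18.46)

SE₁ = s₁/√n₁ = 13/√62 = 1.6510; SE₂ = 14/√95 = 1.4364.
Independent samples, unequal variances: SE_diff = √(SE₁² + SE₂²) = √(2.725801 + 2.06324496) = 2.1884.
z* = 2.576, so margin of error = 2.576 × 2.1884 = 5.6373.
Difference in means = 14.4 − 38.5 = -24.1000.
-24.1000 ± 5.6373 → (-29.74, -18.46).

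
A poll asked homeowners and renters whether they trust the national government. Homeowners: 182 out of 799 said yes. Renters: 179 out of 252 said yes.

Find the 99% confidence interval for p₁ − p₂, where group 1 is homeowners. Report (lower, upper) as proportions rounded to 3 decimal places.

(-0.565, -0.400)

p̂₁ = 182/799 = 0.2278 and p̂₂ = 179/252 = 0.7103.
SE₁ = √(p̂₁(1−p̂₁)/n₁) = √(0.2278·0.7722/799) = 0.01484; SE₂ = √(0.7103·0.2897/252) = 0.02858.
Independent samples: SE of the difference = √(SE₁² + SE₂²) = √(0.0002202256 + 0.0008168164) = 0.03220.
z* for 99% confidence is 2.576, so the margin of error is 2.576 × 0.03220 = 0.08295.
Point estimate p̂₁ − p̂₂ = 0.2278 − 0.7103 = -0.4825.
-0.4825 ± 0.08295 → (-0.565, -0.400).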